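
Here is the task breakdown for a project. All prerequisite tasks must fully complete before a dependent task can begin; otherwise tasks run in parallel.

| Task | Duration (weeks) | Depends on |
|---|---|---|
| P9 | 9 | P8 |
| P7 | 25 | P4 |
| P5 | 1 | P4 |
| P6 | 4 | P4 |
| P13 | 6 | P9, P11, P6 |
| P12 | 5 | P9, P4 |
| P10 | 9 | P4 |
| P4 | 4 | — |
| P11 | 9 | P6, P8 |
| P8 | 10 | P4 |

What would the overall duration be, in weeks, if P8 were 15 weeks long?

34

Baseline: P4→P8→P9→P13 = 4+10+9+6 = 29 → 29 weeks.
P8 lies on that path, so at 15 weeks the path becomes 34 weeks.
That remains the longest chain; total 34 weeks.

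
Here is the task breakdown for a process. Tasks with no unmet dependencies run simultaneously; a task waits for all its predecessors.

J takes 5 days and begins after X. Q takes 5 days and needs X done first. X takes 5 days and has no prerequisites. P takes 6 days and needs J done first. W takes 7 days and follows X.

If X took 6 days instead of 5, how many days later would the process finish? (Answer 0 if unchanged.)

1

Actual critical path: X→J→P = 5+5+6 = 16 ⇒ 16 days.
X lies on that path, so at 6 days the path becomes 17 days.
No other chain overtakes it, so the finish is 17 days.
Change in finish: 17 − 16 = +1 days.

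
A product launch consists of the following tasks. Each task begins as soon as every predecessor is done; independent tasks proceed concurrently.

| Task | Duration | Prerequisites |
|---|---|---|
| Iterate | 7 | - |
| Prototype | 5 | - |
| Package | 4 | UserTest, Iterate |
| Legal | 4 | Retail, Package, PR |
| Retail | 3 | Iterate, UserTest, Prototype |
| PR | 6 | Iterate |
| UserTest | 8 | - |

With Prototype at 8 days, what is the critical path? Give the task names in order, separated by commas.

As given, the longest chain is Iterate→PR→Legal = 7+6+4 = 17, so the finish is 17 days.
The longest path through Prototype is only 12 days, so Prototype has float 5.
The critical path is still Iterate→PR→Legal; finish is now 17 days.

Iterate, PR, Legal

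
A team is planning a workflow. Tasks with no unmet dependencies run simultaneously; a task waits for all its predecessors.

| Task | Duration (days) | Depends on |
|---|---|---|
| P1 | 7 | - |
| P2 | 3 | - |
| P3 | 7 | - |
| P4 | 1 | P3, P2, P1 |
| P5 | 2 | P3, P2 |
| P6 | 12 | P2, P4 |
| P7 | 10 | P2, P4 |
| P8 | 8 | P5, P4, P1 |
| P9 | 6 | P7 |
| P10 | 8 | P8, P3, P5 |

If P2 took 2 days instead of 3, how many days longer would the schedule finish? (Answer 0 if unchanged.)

0

Baseline: P3→P5→P8→P10 = 7+2+8+8 = 25 → 25 days.
P2 is off the critical path — its longest chain is 21 days, giving 4 of slack.
The critical path is still P3→P5→P8→P10; finish is now 25 days.
Change in finish: 25 − 25 = +0 days.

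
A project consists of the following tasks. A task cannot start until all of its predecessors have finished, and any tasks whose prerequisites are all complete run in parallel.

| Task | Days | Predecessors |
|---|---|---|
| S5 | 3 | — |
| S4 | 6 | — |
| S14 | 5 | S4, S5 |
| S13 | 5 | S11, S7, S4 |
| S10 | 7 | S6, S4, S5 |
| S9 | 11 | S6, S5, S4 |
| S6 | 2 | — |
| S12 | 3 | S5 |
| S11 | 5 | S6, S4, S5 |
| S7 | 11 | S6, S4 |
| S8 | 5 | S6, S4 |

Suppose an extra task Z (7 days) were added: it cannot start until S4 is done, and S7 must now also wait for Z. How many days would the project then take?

29

Originally the project takes 22 days.
With Z inserted, S7 now waits for max(S6, S4, Z).
New critical path: S4→Z→S7→S13 = 6+7+11+5 = 29 ⇒ 29 days.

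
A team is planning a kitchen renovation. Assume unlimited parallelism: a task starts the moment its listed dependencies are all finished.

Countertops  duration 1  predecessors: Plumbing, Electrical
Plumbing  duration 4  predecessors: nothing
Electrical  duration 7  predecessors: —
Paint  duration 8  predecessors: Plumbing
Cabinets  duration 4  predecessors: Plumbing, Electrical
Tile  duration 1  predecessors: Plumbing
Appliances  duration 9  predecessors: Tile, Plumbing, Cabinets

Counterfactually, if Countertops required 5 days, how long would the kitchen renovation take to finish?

Critical path before the change: Electrical→Cabinets→Appliances = 7+4+9 = 20 giving 20 days.
The longest path through Countertops is only 8 days, so Countertops has float 12.
No other chain overtakes it, so the finish is 20 days.

20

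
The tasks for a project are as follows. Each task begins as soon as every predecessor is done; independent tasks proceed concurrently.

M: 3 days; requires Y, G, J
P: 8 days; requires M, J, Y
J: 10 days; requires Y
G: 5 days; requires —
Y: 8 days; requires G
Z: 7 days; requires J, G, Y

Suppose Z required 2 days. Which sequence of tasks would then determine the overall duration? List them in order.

G, Y, J, M, P

Actual critical path: G→Y→J→M→P = 5+8+10+3+8 = 34 ⇒ 34 days.
Z has 4 days of float (longest path through it is 30).
The critical path is still G→Y→J→M→P; finish is now 34 days.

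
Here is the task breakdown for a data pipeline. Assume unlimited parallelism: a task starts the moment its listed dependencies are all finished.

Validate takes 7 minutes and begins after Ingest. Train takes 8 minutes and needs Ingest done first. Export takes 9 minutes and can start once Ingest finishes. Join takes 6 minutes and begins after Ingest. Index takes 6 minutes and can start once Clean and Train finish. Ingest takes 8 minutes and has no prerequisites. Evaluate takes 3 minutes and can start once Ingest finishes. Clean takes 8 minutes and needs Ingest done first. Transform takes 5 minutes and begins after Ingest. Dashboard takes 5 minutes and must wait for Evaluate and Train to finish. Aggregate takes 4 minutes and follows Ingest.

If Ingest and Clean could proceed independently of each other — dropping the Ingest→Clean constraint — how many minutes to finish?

22

With the dependency in place, Ingest→Clean→Index = 8+8+6 = 22 sets the finish at 22 minutes.
Without Ingest→Clean, Clean's earliest start moves from 8 to 0.
After: Ingest→Train→Index = 8+8+6 = 22 → 22 minutes.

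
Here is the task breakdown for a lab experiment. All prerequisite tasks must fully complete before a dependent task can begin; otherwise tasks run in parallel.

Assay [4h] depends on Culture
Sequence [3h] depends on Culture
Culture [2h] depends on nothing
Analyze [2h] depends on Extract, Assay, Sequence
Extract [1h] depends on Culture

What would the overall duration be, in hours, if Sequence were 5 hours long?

9

As given, the longest chain is Culture→Assay→Analyze = 2+4+2 = 8, so the finish is 8 hours.
Sequence is off the critical path — its longest chain is 7 hours, giving 1 of slack.
Now Culture→Sequence→Analyze = 2+5+2 = 9 is longest, so the finish becomes 9 hours.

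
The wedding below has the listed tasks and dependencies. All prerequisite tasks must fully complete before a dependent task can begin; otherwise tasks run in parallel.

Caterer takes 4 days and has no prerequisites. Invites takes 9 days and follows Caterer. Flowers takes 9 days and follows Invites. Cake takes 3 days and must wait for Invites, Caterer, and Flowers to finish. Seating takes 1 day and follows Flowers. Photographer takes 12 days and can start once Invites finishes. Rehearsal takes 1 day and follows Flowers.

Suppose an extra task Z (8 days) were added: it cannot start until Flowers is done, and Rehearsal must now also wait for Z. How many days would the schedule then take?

Originally the schedule takes 25 days.
With Z inserted, Rehearsal now waits for max(Flowers, Z).
New critical path: Caterer→Invites→Flowers→Z→Rehearsal = 4+9+9+8+1 = 31 ⇒ 31 days.

31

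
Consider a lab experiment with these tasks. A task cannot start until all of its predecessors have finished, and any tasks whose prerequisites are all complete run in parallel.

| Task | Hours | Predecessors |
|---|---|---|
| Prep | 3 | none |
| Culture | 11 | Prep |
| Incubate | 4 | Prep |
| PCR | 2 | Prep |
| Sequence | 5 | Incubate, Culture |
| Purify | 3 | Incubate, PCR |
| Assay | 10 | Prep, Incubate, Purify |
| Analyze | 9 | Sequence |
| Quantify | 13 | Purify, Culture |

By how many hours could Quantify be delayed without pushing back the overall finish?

Prep→Culture→Sequence→Analyze = 3+11+5+9 = 28 sets the makespan at 28 hours.
Quantify finishes as early as 27 and must finish by 28.
Slack of Quantify = 15 − 14 = 1 hour.

1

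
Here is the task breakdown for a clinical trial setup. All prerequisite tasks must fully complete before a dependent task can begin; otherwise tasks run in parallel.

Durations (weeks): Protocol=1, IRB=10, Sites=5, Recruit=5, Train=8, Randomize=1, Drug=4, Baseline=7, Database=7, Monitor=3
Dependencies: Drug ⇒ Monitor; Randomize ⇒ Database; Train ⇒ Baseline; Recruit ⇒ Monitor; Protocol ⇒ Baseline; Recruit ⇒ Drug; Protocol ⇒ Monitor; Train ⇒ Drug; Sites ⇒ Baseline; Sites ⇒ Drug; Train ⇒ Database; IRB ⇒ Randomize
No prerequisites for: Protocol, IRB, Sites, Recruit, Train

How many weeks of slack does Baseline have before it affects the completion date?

3

IRB→Randomize→Database = 10+1+7 = 18 sets the makespan at 18 weeks.
Longest path through Baseline: 15 weeks (earliest finish 15, latest finish 18).
Float = 18 − 15 = 3.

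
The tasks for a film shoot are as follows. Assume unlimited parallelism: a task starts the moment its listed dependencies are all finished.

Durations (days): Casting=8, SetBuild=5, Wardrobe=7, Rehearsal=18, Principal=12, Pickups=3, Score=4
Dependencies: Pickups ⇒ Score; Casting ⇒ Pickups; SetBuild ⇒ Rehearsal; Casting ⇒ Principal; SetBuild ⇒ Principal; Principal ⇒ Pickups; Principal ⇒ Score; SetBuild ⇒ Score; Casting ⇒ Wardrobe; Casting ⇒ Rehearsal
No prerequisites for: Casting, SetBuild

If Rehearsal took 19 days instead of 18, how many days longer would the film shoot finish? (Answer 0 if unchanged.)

0

The binding path is Casting→Principal→Pickups→Score = 8+12+3+4 = 27; finish at 27 days.
Rehearsal is off the critical path — its longest chain is 26 days, giving 1 of slack.
The binding chain switches to Casting→Rehearsal = 8+19 = 27; finish 27 days.
Change in finish: 27 − 27 = +0 days.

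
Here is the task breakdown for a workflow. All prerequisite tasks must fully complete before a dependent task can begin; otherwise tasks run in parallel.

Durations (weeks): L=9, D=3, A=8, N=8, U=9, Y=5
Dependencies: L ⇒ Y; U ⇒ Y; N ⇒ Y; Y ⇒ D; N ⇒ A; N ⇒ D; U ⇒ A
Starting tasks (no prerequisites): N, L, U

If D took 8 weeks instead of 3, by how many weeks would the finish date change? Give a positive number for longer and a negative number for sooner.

Actual critical path: L→Y→D = 9+5+3 = 17 ⇒ 17 weeks.
D is on the critical path; changing it to 8 makes that path 22 weeks.
The critical path is still L→Y→D; finish is now 22 weeks.
Change in finish: 22 − 17 = +5 weeks.

5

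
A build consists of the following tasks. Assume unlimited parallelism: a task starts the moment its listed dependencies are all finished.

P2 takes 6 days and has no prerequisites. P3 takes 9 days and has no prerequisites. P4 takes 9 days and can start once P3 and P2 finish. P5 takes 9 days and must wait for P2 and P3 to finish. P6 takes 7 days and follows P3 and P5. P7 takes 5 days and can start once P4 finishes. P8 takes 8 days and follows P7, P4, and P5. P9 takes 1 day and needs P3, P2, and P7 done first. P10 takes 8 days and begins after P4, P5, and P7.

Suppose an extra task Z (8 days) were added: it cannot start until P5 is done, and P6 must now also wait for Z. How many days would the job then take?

33

Originally the job takes 31 days.
With Z inserted, P6 now waits for max(P3, P5, Z).
New critical path: P3→P5→Z→P6 = 9+9+8+7 = 33 ⇒ 33 days.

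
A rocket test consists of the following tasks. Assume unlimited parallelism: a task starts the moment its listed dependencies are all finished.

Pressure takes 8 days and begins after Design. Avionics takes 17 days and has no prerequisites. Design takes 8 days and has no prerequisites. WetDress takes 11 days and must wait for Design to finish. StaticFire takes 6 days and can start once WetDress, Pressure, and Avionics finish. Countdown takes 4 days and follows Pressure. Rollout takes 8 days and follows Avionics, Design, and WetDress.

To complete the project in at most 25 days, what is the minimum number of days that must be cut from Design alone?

Current finish: 27 days; target: 25.
Design is on every critical path, so each day cut from Design cuts the finish by one (this holds down to a finish of 25).
Need 27 − 25 = 2 days off Design → Design becomes 6 days, finish becomes 25.

2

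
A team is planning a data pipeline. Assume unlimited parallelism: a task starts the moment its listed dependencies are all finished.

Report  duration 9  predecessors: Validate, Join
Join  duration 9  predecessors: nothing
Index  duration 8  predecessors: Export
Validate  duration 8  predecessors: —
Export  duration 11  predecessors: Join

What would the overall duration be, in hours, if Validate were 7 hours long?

Critical path before the change: Join→Export→Index = 9+11+8 = 28 giving 28 hours.
The longest path through Validate is only 17 hours, so Validate has float 11.
The critical path is still Join→Export→Index; finish is now 28 hours.

28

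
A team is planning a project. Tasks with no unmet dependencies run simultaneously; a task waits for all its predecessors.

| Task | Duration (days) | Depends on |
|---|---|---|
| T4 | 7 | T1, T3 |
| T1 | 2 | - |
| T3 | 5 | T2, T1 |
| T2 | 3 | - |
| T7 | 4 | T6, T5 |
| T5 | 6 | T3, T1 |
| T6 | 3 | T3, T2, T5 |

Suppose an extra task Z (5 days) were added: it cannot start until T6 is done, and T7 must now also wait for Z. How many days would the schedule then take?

Originally the schedule takes 21 days.
With Z inserted, T7 now waits for max(T6, T5, Z).
New critical path: T2→T3→T5→T6→Z→T7 = 3+5+6+3+5+4 = 26 ⇒ 26 days.

26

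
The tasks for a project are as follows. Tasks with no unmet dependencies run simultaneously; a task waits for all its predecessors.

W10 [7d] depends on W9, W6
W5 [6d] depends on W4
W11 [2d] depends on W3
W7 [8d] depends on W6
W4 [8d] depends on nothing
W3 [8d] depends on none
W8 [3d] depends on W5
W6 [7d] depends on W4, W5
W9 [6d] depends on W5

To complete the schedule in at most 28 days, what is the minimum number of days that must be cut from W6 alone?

Current finish: 29 days; target: 28.
W6 is on every critical path, so each day cut from W6 cuts the finish by one (this holds down to a finish of 27).
Need 29 − 28 = 1 day off W6 → W6 becomes 6 days, finish becomes 28.

1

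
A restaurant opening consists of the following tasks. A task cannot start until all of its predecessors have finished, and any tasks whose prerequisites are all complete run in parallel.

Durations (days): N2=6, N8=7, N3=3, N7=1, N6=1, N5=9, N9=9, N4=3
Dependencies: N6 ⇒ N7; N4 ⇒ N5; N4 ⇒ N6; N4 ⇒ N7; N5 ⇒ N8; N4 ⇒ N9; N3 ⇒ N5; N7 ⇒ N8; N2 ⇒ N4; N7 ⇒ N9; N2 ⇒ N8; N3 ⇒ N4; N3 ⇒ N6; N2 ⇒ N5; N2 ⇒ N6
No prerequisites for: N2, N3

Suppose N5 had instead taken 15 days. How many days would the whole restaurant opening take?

Critical path before the change: N2→N4→N5→N8 = 6+3+9+7 = 25 giving 25 days.
N5 is on the critical path; changing it to 15 makes that path 31 days.
The critical path is still N2→N4→N5→N8; finish is now 31 days.

31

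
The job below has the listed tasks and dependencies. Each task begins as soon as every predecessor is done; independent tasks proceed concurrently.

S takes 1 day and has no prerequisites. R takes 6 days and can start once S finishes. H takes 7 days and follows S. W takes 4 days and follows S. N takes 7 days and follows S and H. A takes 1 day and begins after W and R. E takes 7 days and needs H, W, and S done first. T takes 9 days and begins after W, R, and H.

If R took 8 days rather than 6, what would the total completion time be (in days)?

18

Actual critical path: S→H→T = 1+7+9 = 17 ⇒ 17 days.
R has 1 day of float (longest path through it is 16).
New critical path: S→R→T = 1+8+9 = 18 ⇒ 18 days.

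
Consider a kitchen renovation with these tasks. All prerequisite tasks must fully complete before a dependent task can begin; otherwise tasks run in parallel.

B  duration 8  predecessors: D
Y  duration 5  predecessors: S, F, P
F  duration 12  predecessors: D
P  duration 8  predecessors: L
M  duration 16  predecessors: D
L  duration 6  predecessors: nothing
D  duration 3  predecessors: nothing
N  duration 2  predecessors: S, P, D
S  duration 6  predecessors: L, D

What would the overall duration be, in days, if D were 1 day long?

19

Actual critical path: D→F→Y = 3+12+5 = 20 ⇒ 20 days.
D is on the critical path; changing it to 1 makes that path 18 days.
Now L→P→Y = 6+8+5 = 19 is longest, so the finish becomes 19 days.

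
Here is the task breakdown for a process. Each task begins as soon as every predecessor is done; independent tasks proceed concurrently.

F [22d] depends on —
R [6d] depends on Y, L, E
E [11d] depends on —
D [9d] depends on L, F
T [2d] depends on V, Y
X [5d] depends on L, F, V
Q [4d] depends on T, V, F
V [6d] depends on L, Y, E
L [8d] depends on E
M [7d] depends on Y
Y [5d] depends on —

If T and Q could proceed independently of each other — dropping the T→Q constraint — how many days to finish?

31

With the dependency in place, F→D = 22+9 = 31 sets the finish at 31 days.
Without T→Q, Q's earliest start moves from 27 to 25.
The longest chain is now F→D = 22+9 = 31, so the project takes 31 days.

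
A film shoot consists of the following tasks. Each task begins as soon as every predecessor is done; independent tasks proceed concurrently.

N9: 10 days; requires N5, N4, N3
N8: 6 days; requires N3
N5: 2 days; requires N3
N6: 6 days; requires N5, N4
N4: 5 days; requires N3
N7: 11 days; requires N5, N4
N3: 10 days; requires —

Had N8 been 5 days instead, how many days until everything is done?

26

The binding path is N3→N4→N7 = 10+5+11 = 26; finish at 26 days.
N8 has 10 days of float (longest path through it is 16).
That remains the longest chain; total 26 days.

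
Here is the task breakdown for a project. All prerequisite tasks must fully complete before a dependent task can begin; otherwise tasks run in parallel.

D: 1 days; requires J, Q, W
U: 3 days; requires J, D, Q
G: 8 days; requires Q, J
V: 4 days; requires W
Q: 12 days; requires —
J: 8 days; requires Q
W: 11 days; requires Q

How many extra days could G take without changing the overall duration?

0

The longest chain is Q→J→G = 12+8+8 = 28; overall finish 28 days.
The longest chain containing G totals 28 days.
Float = 28 − 28 = 0.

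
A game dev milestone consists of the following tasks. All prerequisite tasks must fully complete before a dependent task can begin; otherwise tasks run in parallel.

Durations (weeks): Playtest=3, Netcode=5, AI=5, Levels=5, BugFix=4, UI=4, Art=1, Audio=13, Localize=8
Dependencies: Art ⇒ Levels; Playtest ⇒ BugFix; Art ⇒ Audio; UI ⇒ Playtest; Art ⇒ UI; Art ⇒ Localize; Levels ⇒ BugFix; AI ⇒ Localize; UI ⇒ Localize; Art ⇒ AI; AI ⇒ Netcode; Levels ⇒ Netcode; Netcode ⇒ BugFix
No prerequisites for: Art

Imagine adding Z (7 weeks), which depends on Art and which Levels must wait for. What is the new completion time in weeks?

22

Originally the game dev milestone takes 15 weeks.
With Z inserted, Levels now waits for max(Art, Z).
New critical path: Art→Z→Levels→Netcode→BugFix = 1+7+5+5+4 = 22 ⇒ 22 weeks.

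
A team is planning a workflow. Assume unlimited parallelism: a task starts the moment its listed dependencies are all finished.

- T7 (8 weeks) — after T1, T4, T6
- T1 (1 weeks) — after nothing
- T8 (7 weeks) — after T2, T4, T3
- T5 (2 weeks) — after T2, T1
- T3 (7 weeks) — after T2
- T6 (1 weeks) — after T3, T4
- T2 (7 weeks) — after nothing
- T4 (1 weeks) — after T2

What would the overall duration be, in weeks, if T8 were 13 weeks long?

27

Baseline: T2→T3→T6→T7 = 7+7+1+8 = 23 → 23 weeks.
T8 has 2 weeks of float (longest path through it is 21).
Now T2→T3→T8 = 7+7+13 = 27 is longest, so the finish becomes 27 weeks.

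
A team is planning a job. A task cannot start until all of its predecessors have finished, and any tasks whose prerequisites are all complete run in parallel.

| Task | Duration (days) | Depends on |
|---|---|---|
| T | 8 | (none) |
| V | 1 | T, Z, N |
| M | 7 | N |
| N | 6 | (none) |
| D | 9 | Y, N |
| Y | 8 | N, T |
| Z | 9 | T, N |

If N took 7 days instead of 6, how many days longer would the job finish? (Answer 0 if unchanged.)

The binding path is T→Y→D = 8+8+9 = 25; finish at 25 days.
The longest path through N is only 23 days, so N has float 2.
The critical path is still T→Y→D; finish is now 25 days.
Change in finish: 25 − 25 = +0 days.

0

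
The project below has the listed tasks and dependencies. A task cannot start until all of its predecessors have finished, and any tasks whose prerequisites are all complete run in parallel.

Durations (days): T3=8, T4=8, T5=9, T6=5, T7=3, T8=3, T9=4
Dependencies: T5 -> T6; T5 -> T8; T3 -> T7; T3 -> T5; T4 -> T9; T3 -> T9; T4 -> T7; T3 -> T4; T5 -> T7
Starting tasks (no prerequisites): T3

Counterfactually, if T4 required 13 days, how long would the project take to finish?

25

Critical path before the change: T3→T5→T6 = 8+9+5 = 22 giving 22 days.
T4 is off the critical path — its longest chain is 20 days, giving 2 of slack.
The binding chain switches to T3→T4→T9 = 8+13+4 = 25; finish 25 days.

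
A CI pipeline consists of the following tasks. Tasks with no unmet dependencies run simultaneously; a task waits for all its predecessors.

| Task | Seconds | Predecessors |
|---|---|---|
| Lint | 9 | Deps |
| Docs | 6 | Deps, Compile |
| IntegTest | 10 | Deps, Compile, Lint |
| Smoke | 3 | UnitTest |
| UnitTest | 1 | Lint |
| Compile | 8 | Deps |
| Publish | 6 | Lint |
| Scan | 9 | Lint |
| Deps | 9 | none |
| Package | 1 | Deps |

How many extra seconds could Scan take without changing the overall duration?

The longest chain is Deps→Lint→IntegTest = 9+9+10 = 28; overall finish 28 seconds.
Longest path through Scan: 27 seconds (earliest finish 27, latest finish 28).
Float = 28 − 27 = 1.

1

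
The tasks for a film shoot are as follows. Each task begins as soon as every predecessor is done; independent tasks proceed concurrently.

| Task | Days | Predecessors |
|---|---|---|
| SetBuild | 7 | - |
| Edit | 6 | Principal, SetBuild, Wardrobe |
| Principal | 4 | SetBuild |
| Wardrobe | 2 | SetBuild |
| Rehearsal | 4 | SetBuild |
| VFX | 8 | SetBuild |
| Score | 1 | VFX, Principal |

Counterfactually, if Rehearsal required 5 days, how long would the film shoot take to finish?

17

The binding path is SetBuild→Principal→Edit = 7+4+6 = 17; finish at 17 days.
Rehearsal is off the critical path — its longest chain is 11 days, giving 6 of slack.
The critical path is still SetBuild→Principal→Edit; finish is now 17 days.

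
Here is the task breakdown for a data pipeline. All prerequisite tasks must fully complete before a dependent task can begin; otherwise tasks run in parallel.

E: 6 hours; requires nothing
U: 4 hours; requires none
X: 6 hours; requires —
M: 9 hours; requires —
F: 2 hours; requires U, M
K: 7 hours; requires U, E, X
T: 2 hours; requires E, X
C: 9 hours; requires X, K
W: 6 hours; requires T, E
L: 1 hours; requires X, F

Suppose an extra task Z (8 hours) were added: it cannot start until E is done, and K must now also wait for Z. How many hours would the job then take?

Originally the job takes 22 hours.
With Z inserted, K now waits for max(U, E, X, Z).
New critical path: E→Z→K→C = 6+8+7+9 = 30 ⇒ 30 hours.

30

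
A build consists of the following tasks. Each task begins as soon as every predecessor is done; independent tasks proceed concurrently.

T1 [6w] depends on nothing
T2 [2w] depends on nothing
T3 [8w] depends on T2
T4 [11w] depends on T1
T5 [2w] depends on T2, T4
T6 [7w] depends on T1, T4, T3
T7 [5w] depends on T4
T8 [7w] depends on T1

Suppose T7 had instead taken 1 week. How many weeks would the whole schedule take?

24

Actual critical path: T1→T4→T6 = 6+11+7 = 24 ⇒ 24 weeks.
T7 is off the critical path — its longest chain is 22 weeks, giving 2 of slack.
No other chain overtakes it, so the finish is 24 weeks.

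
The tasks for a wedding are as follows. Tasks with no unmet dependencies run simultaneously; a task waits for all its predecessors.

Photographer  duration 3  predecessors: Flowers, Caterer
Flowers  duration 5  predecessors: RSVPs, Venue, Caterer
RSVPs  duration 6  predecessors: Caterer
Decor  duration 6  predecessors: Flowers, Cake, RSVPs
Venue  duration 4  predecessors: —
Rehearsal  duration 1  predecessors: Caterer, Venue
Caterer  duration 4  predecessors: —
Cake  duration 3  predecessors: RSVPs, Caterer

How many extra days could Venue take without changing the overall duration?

Critical path: Caterer→RSVPs→Flowers→Decor = 4+6+5+6 = 21, so the finish is 21 days.
Venue finishes as early as 4 and must finish by 10.
Float = 21 − 15 = 6.

6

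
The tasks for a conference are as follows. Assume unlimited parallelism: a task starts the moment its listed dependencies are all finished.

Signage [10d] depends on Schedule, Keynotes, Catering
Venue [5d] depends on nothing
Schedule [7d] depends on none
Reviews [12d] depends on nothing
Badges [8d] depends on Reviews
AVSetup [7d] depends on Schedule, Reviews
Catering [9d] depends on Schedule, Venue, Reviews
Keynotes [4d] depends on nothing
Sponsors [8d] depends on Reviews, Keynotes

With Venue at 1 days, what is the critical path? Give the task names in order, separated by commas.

Reviews, Catering, Signage

Actual critical path: Reviews→Catering→Signage = 12+9+10 = 31 ⇒ 31 days.
Venue has 7 days of float (longest path through it is 24).
That remains the longest chain; total 31 days.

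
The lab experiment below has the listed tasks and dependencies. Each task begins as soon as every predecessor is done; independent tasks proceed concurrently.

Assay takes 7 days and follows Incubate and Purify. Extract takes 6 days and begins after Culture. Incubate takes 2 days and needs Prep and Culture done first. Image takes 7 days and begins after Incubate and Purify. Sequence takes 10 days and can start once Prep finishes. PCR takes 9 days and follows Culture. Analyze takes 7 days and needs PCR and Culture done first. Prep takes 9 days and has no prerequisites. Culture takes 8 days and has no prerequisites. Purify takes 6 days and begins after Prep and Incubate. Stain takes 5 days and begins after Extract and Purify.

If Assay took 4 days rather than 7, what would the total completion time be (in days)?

Critical path before the change: Prep→Incubate→Purify→Assay = 9+2+6+7 = 24 giving 24 days.
Since Assay is critical, the -3 change carries straight to that chain (now 21 days).
Now Prep→Incubate→Purify→Image = 9+2+6+7 = 24 is longest, so the finish becomes 24 days.

24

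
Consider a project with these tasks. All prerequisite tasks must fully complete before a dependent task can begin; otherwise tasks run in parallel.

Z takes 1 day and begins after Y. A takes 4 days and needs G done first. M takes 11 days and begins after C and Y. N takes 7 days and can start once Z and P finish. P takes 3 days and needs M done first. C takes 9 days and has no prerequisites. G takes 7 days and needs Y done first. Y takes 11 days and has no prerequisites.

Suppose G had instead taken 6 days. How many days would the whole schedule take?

32

The binding path is Y→M→P→N = 11+11+3+7 = 32; finish at 32 days.
G is off the critical path — its longest chain is 22 days, giving 10 of slack.
The critical path is still Y→M→P→N; finish is now 32 days.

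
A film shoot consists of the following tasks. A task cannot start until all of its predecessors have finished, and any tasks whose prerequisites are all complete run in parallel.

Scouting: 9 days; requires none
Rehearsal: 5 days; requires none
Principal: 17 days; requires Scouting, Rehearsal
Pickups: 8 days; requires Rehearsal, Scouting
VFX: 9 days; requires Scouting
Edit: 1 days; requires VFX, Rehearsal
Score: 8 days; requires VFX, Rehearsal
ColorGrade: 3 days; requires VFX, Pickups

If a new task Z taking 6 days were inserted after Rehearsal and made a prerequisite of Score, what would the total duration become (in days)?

Originally the job takes 26 days.
With Z inserted, Score now waits for max(VFX, Rehearsal, Z).
New critical path: Scouting→Principal = 9+17 = 26 ⇒ 26 days.

26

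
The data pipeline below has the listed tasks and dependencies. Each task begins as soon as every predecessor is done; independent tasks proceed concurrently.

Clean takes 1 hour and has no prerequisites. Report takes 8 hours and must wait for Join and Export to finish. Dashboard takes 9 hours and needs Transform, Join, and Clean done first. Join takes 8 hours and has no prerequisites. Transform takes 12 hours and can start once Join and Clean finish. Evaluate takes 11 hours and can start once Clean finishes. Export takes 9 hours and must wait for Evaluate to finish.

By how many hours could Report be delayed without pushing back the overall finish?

The longest chain is Clean→Evaluate→Export→Report = 1+11+9+8 = 29; overall finish 29 hours.
Longest path through Report: 29 hours (earliest finish 29, latest finish 29).
So Report can slip 29 − 29 = 0 hours.

0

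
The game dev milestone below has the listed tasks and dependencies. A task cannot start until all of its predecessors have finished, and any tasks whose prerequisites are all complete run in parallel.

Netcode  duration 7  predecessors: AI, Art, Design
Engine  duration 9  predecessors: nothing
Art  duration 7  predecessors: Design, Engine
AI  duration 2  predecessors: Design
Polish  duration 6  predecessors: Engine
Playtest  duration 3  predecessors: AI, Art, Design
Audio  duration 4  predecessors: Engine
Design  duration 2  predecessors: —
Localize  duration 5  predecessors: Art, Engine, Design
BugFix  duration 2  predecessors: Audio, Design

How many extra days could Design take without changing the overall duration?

7

Engine→Art→Netcode = 9+7+7 = 23 sets the makespan at 23 days.
Longest path through Design: 16 days (earliest finish 2, latest finish 9).
So Design can slip 9 − 2 = 7 days.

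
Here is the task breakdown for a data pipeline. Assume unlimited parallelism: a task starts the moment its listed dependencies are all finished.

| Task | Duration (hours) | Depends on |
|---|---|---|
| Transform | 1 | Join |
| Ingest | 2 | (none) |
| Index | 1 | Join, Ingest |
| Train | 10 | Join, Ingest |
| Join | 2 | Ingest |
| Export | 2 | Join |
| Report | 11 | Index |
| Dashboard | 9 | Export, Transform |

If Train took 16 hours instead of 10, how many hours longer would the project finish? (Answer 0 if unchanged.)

As given, the longest chain is Ingest→Join→Index→Report = 2+2+1+11 = 16, so the finish is 16 hours.
Train is off the critical path — its longest chain is 14 hours, giving 2 of slack.
Now Ingest→Join→Train = 2+2+16 = 20 is longest, so the finish becomes 20 hours.
Change in finish: 20 − 16 = +4 hours.

4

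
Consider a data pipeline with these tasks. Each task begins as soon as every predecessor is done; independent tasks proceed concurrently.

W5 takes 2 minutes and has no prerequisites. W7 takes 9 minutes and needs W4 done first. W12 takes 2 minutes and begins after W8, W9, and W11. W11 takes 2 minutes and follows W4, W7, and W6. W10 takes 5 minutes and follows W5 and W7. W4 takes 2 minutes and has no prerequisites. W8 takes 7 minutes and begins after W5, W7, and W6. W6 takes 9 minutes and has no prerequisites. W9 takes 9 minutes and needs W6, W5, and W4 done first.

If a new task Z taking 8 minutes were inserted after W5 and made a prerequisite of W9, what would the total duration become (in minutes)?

21

Originally the schedule takes 20 minutes.
With Z inserted, W9 now waits for max(W6, W5, W4, Z).
New critical path: W5→Z→W9→W12 = 2+8+9+2 = 21 ⇒ 21 minutes.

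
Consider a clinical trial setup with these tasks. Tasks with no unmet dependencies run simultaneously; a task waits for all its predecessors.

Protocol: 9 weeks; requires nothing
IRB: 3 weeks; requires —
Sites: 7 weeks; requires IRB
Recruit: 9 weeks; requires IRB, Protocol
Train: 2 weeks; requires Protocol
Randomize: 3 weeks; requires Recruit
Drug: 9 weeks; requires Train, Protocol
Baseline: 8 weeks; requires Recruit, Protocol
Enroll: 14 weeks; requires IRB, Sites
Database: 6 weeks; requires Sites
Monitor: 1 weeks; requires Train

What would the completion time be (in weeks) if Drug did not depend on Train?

26

Before: longest chain Protocol→Recruit→Baseline = 9+9+8 = 26, finish 26.
Without Train→Drug, Drug's earliest start moves from 11 to 9.
New critical path: Protocol→Recruit→Baseline = 9+9+8 = 26 ⇒ 26 weeks.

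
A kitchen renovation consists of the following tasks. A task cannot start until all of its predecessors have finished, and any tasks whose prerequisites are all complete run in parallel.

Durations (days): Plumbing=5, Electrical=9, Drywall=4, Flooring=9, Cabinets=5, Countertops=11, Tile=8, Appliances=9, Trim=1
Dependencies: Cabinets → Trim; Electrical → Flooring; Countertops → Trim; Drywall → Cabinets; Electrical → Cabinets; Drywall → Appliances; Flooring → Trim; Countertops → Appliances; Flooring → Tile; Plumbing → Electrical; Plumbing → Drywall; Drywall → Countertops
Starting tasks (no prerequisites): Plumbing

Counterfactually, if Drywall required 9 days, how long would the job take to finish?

34

Baseline: Plumbing→Electrical→Flooring→Tile = 5+9+9+8 = 31 → 31 days.
The longest path through Drywall is only 29 days, so Drywall has float 2.
The binding chain switches to Plumbing→Drywall→Countertops→Appliances = 5+9+11+9 = 34; finish 34 days.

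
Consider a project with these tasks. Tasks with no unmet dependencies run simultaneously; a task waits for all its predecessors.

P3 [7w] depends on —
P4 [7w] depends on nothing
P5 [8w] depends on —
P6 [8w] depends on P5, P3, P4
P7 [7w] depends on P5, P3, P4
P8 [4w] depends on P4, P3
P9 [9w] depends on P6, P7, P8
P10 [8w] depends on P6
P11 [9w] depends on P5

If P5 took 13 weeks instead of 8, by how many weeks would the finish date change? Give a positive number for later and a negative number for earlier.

As given, the longest chain is P5→P6→P9 = 8+8+9 = 25, so the finish is 25 weeks.
P5 lies on that path, so at 13 weeks the path becomes 30 weeks.
No other chain overtakes it, so the finish is 30 weeks.
Change in finish: 30 − 25 = +5 weeks.

5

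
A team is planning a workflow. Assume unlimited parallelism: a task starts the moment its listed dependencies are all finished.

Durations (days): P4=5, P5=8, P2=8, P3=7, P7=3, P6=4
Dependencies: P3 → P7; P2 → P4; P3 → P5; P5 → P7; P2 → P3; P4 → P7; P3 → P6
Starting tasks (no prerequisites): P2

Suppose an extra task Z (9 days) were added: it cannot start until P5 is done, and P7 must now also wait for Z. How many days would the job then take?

Originally the job takes 26 days.
With Z inserted, P7 now waits for max(P4, P3, P5, Z).
New critical path: P2→P3→P5→Z→P7 = 8+7+8+9+3 = 35 ⇒ 35 days.

35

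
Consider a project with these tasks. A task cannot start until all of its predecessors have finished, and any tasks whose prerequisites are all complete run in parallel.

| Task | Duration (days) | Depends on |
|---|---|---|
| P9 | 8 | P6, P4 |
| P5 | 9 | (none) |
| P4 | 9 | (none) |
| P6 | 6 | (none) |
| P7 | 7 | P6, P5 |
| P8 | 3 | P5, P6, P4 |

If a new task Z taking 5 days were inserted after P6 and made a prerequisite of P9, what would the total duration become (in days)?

Originally the plan takes 17 days.
With Z inserted, P9 now waits for max(P6, P4, Z).
New critical path: P6→Z→P9 = 6+5+8 = 19 ⇒ 19 days.

19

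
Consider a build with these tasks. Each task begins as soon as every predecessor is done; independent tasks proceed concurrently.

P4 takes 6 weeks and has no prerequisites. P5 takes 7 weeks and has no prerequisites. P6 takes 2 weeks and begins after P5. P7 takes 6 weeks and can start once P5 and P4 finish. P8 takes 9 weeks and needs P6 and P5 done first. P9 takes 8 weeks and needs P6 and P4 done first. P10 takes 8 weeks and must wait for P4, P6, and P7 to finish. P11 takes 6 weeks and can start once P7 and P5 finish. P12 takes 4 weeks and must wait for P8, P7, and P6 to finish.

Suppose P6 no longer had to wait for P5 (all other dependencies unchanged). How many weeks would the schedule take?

With the dependency in place, P5→P6→P8→P12 = 7+2+9+4 = 22 sets the finish at 22 weeks.
Without P5→P6, P6's earliest start moves from 7 to 0.
The longest chain is now P5→P7→P10 = 7+6+8 = 21, so the schedule takes 21 weeks.

21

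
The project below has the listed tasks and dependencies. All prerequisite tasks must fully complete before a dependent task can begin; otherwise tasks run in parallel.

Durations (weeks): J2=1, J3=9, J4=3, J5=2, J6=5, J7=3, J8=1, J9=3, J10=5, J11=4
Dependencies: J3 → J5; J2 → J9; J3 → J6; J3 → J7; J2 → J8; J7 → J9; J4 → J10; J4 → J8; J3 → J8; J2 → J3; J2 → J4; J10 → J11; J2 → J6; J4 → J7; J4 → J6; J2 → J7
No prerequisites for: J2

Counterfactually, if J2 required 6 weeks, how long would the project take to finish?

21

Actual critical path: J2→J3→J7→J9 = 1+9+3+3 = 16 ⇒ 16 weeks.
J2 lies on that path, so at 6 weeks the path becomes 21 weeks.
The critical path is still J2→J3→J7→J9; finish is now 21 weeks.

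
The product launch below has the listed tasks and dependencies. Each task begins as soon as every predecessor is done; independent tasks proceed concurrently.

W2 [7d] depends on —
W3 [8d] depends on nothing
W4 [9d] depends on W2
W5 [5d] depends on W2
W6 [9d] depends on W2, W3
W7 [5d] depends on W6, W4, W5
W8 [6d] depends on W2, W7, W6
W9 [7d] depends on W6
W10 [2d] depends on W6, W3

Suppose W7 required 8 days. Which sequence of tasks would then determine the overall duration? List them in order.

W3, W6, W7, W8

Actual critical path: W3→W6→W7→W8 = 8+9+5+6 = 28 ⇒ 28 days.
W7 lies on that path, so at 8 days the path becomes 31 days.
That remains the longest chain; total 31 days.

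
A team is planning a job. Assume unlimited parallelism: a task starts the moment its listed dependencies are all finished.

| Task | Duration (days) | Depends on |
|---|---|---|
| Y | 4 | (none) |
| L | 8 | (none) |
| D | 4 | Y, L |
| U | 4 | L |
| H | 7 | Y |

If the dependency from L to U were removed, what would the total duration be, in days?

12

Before: longest chain L→D = 8+4 = 12, finish 12.
Without L→U, U's earliest start moves from 8 to 0.
After: L→D = 8+4 = 12 → 12 days.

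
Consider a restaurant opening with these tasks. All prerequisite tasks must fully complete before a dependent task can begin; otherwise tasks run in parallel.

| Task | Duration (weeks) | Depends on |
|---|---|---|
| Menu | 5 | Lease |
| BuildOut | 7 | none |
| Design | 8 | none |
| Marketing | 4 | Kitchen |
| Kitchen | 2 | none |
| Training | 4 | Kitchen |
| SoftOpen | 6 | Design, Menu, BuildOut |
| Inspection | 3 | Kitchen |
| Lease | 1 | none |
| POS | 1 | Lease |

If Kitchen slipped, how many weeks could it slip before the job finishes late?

The longest chain is Design→SoftOpen = 8+6 = 14; overall finish 14 weeks.
Longest path through Kitchen: 6 weeks (earliest finish 2, latest finish 10).
Slack of Kitchen = 8 − 0 = 8 weeks.

8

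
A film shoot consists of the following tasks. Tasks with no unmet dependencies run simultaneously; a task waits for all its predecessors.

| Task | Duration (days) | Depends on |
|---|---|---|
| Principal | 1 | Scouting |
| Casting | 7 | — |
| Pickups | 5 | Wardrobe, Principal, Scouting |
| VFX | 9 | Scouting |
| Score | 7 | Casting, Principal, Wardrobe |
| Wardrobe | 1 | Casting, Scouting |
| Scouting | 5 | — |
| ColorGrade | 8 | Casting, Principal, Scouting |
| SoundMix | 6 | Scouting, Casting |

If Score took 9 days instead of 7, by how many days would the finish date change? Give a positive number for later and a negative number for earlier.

Baseline: Casting→Wardrobe→Score = 7+1+7 = 15 → 15 days.
Since Score is critical, the +2 change carries straight to that chain (now 17 days).
No other chain overtakes it, so the finish is 17 days.
Change in finish: 17 − 15 = +2 days.

2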